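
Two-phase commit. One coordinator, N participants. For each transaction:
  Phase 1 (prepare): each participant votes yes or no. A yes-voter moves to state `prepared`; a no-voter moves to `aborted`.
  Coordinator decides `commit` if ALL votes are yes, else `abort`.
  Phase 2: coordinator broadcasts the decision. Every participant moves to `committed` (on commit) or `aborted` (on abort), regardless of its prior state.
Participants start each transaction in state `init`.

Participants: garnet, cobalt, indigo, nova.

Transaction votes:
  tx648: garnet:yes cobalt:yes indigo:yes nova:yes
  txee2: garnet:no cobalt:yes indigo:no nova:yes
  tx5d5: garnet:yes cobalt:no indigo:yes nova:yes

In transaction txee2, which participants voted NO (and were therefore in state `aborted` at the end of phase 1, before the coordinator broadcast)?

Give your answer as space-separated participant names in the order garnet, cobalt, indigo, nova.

Txn txee2 phase 1: garnet no -> aborted; cobalt yes -> prepared; indigo no -> aborted; nova yes -> prepared

Answer: garnet indigo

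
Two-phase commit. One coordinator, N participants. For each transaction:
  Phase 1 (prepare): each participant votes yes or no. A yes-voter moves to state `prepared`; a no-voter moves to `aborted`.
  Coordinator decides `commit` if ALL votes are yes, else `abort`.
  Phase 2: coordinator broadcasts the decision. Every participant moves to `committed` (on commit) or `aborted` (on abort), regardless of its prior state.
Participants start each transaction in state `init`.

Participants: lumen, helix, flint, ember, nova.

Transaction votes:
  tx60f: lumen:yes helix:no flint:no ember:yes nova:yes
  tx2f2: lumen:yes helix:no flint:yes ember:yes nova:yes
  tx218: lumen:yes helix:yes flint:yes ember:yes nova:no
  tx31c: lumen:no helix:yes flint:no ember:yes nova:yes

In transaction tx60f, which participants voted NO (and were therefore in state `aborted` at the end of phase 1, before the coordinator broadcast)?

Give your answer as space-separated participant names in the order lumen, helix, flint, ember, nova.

Answer: helix flint

Derivation:
Txn tx60f phase 1: lumen yes -> prepared; helix no -> aborted; flint no -> aborted; ember yes -> prepared; nova yes -> prepared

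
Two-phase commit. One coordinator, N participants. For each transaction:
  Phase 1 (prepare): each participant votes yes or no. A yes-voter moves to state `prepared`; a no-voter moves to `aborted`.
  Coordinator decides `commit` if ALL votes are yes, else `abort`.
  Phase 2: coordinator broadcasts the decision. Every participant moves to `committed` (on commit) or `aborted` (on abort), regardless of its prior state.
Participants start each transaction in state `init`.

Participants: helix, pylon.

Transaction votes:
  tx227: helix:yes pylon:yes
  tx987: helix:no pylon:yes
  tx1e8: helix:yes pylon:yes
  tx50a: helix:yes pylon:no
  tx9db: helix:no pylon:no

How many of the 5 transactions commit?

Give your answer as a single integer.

Answer: 2

Derivation:
tx227: all yes -> commit (commits=1)
tx987: no from helix -> abort (commits=1)
tx1e8: all yes -> commit (commits=2)
tx50a: no from pylon -> abort (commits=2)
tx9db: no from helix, pylon -> abort (commits=2)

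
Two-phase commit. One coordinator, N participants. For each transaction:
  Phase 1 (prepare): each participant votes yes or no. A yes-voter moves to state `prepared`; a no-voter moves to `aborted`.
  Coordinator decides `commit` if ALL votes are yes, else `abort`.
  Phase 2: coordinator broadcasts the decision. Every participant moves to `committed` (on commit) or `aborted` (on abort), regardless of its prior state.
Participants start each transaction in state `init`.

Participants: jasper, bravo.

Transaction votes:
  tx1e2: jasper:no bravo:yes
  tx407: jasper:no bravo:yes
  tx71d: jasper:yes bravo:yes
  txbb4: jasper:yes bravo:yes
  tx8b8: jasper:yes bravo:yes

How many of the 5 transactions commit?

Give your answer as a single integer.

tx1e2: no from jasper -> abort (commits=0)
tx407: no from jasper -> abort (commits=0)
tx71d: all yes -> commit (commits=1)
txbb4: all yes -> commit (commits=2)
tx8b8: all yes -> commit (commits=3)

Answer: 3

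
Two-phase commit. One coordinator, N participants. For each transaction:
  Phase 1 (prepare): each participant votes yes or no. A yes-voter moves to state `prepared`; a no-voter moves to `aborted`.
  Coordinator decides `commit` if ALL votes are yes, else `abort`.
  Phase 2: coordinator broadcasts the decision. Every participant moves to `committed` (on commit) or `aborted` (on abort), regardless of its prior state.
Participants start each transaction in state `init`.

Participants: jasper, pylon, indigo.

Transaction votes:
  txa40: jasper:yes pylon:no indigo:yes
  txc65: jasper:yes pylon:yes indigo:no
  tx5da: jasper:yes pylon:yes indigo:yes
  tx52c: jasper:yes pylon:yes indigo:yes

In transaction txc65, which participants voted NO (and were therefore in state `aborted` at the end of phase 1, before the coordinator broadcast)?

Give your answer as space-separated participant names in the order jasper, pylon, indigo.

Txn txc65 phase 1: jasper yes -> prepared; pylon yes -> prepared; indigo no -> aborted

Answer: indigo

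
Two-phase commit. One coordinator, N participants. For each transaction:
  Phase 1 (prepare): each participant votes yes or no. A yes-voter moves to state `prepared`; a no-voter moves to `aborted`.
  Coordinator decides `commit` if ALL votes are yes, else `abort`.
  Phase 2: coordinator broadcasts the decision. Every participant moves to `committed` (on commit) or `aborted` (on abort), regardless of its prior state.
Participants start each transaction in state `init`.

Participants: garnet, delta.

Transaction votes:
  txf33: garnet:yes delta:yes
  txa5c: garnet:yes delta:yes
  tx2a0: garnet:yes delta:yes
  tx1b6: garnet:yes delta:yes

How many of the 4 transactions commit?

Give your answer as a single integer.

Answer: 4

Derivation:
txf33: all yes -> commit (commits=1)
txa5c: all yes -> commit (commits=2)
tx2a0: all yes -> commit (commits=3)
tx1b6: all yes -> commit (commits=4)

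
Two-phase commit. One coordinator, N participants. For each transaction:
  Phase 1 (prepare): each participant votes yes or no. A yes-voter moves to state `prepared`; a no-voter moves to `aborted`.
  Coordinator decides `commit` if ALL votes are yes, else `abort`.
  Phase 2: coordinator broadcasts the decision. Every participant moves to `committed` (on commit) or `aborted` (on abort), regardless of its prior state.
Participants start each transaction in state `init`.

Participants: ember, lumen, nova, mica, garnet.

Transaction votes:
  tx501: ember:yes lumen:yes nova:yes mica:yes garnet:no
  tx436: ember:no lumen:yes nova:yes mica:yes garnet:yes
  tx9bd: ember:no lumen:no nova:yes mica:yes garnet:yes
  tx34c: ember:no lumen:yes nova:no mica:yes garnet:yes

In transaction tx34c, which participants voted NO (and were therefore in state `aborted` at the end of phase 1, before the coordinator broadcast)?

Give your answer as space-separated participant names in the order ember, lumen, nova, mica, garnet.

Txn tx34c phase 1: ember no -> aborted; lumen yes -> prepared; nova no -> aborted; mica yes -> prepared; garnet yes -> prepared

Answer: ember nova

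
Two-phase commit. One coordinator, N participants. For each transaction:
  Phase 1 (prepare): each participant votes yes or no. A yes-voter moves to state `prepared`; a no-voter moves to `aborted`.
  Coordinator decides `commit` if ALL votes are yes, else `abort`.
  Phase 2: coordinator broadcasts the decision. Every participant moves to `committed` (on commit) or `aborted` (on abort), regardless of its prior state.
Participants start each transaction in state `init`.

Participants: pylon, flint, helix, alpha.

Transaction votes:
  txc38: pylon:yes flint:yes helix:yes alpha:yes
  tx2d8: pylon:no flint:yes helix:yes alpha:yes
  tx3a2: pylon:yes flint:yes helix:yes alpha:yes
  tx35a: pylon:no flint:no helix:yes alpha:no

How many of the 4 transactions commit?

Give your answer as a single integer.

txc38: all yes -> commit (commits=1)
tx2d8: no from pylon -> abort (commits=1)
tx3a2: all yes -> commit (commits=2)
tx35a: no from pylon, flint, alpha -> abort (commits=2)

Answer: 2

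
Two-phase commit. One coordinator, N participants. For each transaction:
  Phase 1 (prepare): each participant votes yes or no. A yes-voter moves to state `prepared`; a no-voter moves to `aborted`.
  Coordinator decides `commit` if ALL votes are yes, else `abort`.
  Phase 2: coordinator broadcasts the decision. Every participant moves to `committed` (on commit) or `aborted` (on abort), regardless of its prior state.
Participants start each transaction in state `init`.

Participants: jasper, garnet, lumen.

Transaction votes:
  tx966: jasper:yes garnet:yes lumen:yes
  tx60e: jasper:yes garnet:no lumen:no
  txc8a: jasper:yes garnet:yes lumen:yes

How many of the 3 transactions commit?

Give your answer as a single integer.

Answer: 2

Derivation:
tx966: all yes -> commit (commits=1)
tx60e: no from garnet, lumen -> abort (commits=1)
txc8a: all yes -> commit (commits=2)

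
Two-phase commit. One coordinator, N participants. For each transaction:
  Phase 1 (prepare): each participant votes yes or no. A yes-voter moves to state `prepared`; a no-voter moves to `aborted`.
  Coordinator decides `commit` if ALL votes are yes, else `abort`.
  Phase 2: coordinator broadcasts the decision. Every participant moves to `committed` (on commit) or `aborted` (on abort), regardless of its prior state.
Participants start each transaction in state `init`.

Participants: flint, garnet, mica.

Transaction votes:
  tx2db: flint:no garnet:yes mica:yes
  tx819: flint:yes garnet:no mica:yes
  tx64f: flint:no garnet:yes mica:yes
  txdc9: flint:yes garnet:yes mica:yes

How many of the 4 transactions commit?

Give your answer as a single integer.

Answer: 1

Derivation:
tx2db: no from flint -> abort (commits=0)
tx819: no from garnet -> abort (commits=0)
tx64f: no from flint -> abort (commits=0)
txdc9: all yes -> commit (commits=1)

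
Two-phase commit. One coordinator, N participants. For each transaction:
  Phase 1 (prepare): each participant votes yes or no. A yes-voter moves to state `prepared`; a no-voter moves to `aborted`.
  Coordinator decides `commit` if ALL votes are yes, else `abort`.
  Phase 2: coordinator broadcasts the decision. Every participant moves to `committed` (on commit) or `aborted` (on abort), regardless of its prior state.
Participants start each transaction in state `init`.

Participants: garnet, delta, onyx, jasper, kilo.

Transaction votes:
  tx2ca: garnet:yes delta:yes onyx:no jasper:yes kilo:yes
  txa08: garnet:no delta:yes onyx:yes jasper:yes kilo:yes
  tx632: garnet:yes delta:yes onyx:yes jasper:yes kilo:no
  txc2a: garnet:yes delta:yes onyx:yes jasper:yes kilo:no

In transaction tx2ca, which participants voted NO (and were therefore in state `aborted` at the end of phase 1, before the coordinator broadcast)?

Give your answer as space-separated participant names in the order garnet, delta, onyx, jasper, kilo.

Answer: onyx

Derivation:
Txn tx2ca phase 1: garnet yes -> prepared; delta yes -> prepared; onyx no -> aborted; jasper yes -> prepared; kilo yes -> prepared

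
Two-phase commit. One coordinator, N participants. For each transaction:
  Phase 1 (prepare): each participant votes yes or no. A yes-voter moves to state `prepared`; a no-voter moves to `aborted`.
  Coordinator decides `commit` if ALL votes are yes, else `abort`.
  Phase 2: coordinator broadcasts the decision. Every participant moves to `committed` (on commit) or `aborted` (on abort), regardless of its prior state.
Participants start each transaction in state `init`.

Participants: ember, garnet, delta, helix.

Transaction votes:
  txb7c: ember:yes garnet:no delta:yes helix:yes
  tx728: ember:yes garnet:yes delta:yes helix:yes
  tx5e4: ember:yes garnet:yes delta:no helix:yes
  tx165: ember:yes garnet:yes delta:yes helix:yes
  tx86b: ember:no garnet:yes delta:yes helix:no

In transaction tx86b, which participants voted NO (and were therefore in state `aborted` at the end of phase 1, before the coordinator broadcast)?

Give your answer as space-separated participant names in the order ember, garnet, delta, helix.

Answer: ember helix

Derivation:
Txn tx86b phase 1: ember no -> aborted; garnet yes -> prepared; delta yes -> prepared; helix no -> aborted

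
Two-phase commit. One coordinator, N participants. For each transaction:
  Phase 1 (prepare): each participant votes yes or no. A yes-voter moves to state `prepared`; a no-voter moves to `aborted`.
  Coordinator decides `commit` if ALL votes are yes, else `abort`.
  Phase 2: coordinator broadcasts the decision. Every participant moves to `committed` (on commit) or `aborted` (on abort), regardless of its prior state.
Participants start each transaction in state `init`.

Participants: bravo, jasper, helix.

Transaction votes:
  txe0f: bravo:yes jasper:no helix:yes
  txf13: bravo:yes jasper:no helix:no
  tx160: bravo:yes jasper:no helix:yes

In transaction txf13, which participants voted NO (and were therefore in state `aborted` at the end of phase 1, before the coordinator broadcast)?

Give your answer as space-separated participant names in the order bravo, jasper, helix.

Answer: jasper helix

Derivation:
Txn txf13 phase 1: bravo yes -> prepared; jasper no -> aborted; helix no -> aborted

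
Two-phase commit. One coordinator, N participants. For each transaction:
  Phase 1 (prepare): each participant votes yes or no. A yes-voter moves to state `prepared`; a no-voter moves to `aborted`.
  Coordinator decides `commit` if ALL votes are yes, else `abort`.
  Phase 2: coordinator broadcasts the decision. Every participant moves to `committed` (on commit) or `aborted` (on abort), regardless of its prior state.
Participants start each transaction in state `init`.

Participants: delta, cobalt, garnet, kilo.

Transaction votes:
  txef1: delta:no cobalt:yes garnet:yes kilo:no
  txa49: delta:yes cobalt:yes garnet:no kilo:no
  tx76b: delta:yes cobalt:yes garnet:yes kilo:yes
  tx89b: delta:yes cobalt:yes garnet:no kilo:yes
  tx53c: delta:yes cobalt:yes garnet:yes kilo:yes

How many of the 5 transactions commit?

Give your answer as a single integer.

Answer: 2

Derivation:
txef1: no from delta, kilo -> abort (commits=0)
txa49: no from garnet, kilo -> abort (commits=0)
tx76b: all yes -> commit (commits=1)
tx89b: no from garnet -> abort (commits=1)
tx53c: all yes -> commit (commits=2)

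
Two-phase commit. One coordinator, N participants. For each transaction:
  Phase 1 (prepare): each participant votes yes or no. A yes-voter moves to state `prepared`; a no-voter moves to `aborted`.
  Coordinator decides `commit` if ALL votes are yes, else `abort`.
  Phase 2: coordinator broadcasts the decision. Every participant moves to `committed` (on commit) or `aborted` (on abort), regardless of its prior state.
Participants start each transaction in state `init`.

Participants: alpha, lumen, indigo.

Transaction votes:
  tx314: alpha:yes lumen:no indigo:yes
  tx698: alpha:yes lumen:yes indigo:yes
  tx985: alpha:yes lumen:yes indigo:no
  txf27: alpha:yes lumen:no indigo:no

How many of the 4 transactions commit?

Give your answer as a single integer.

tx314: no from lumen -> abort (commits=0)
tx698: all yes -> commit (commits=1)
tx985: no from indigo -> abort (commits=1)
txf27: no from lumen, indigo -> abort (commits=1)

Answer: 1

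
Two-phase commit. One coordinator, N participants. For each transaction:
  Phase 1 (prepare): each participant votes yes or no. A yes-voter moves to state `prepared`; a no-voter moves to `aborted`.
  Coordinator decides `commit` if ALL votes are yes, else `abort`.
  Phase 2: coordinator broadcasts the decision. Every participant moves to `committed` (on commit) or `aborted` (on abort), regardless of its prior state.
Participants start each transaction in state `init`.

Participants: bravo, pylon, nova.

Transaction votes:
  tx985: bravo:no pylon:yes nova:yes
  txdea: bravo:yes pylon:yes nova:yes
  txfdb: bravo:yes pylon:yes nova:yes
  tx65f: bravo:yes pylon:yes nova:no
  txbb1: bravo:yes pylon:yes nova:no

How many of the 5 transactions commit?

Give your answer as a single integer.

Answer: 2

Derivation:
tx985: no from bravo -> abort (commits=0)
txdea: all yes -> commit (commits=1)
txfdb: all yes -> commit (commits=2)
tx65f: no from nova -> abort (commits=2)
txbb1: no from nova -> abort (commits=2)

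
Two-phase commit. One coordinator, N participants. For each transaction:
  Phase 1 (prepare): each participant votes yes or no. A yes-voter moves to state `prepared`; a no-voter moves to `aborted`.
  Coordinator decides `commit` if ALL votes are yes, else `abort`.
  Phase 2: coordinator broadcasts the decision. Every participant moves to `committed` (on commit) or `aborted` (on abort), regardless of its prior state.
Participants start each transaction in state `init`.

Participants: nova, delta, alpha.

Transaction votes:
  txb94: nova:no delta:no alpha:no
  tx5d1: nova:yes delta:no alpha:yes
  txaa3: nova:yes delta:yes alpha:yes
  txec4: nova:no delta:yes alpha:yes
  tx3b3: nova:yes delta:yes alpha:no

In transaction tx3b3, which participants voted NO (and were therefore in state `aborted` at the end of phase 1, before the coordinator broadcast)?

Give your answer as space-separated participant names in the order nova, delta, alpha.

Txn tx3b3 phase 1: nova yes -> prepared; delta yes -> prepared; alpha no -> aborted

Answer: alpha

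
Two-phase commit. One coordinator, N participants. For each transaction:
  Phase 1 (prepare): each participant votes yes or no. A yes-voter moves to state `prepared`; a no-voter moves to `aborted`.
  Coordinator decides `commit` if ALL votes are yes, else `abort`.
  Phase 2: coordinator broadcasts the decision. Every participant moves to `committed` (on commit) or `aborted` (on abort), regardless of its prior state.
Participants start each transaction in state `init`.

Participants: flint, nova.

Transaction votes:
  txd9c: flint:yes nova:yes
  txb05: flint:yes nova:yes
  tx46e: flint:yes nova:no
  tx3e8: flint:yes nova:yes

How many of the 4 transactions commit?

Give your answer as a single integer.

Answer: 3

Derivation:
txd9c: all yes -> commit (commits=1)
txb05: all yes -> commit (commits=2)
tx46e: no from nova -> abort (commits=2)
tx3e8: all yes -> commit (commits=3)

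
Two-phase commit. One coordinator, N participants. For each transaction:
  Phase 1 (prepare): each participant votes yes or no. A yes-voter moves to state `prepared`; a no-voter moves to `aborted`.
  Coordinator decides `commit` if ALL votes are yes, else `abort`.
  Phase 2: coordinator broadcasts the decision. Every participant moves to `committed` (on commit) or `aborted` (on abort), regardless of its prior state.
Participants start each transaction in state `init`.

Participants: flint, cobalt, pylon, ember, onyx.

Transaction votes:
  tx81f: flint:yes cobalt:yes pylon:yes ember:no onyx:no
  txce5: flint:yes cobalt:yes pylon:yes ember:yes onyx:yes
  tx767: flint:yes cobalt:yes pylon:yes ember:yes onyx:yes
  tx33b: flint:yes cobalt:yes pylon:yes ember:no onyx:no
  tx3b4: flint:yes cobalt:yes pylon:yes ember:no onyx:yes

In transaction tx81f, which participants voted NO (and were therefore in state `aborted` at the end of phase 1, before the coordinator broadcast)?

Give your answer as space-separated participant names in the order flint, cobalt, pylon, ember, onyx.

Answer: ember onyx

Derivation:
Txn tx81f phase 1: flint yes -> prepared; cobalt yes -> prepared; pylon yes -> prepared; ember no -> aborted; onyx no -> aborted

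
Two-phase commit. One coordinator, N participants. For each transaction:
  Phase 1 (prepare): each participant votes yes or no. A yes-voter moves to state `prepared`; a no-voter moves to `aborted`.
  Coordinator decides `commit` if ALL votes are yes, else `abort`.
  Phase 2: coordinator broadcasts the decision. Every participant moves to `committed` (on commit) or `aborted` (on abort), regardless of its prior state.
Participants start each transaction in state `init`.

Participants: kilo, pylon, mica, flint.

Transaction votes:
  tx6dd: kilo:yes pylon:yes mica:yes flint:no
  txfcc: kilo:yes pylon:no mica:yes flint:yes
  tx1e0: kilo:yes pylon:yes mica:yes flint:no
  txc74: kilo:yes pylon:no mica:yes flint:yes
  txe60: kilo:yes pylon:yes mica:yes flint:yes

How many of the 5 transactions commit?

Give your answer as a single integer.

Answer: 1

Derivation:
tx6dd: no from flint -> abort (commits=0)
txfcc: no from pylon -> abort (commits=0)
tx1e0: no from flint -> abort (commits=0)
txc74: no from pylon -> abort (commits=0)
txe60: all yes -> commit (commits=1)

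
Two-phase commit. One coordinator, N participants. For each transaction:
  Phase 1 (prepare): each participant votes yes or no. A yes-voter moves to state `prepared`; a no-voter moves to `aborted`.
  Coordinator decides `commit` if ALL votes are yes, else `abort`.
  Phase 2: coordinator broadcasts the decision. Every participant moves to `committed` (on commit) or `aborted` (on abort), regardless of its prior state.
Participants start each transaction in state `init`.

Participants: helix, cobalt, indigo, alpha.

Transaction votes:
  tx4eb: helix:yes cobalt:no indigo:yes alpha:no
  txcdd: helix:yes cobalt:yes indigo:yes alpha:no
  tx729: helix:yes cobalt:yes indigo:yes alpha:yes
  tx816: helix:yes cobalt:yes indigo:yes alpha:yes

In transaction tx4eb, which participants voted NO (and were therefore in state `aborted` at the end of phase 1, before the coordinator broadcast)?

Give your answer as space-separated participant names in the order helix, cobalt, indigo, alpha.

Answer: cobalt alpha

Derivation:
Txn tx4eb phase 1: helix yes -> prepared; cobalt no -> aborted; indigo yes -> prepared; alpha no -> aborted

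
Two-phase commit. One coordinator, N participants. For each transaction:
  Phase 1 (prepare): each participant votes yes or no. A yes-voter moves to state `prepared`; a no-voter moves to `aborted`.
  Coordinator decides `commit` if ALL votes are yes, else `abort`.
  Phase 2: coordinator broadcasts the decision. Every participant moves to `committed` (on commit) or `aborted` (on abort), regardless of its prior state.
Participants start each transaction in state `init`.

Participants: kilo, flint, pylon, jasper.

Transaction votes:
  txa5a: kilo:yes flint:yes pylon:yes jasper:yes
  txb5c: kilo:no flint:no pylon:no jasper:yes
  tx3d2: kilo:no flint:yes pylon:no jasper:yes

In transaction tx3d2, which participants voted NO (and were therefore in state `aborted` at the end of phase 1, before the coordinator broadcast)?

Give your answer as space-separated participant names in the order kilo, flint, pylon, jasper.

Txn tx3d2 phase 1: kilo no -> aborted; flint yes -> prepared; pylon no -> aborted; jasper yes -> prepared

Answer: kilo pylon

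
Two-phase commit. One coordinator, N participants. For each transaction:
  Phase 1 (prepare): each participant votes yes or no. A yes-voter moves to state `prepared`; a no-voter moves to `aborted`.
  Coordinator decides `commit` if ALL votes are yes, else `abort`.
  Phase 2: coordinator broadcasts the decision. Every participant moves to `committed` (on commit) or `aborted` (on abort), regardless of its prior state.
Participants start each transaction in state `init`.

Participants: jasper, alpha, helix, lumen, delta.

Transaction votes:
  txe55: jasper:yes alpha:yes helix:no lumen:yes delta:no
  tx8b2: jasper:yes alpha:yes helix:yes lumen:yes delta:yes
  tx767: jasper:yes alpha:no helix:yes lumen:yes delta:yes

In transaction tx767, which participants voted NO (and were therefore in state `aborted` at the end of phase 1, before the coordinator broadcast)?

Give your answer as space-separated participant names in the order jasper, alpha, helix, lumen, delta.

Txn tx767 phase 1: jasper yes -> prepared; alpha no -> aborted; helix yes -> prepared; lumen yes -> prepared; delta yes -> prepared

Answer: alpha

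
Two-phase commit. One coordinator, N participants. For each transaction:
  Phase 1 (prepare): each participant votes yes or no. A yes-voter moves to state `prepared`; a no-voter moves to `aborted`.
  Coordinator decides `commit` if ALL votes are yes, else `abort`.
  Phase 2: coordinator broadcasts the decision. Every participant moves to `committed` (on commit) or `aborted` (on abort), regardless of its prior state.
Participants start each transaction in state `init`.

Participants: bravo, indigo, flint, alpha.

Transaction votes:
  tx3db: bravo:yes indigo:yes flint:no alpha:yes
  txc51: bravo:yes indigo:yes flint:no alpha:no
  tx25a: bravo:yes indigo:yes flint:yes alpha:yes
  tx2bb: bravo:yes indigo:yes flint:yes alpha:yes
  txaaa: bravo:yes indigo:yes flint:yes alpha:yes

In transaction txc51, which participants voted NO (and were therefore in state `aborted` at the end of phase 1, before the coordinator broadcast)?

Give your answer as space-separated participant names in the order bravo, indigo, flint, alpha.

Txn txc51 phase 1: bravo yes -> prepared; indigo yes -> prepared; flint no -> aborted; alpha no -> aborted

Answer: flint alpha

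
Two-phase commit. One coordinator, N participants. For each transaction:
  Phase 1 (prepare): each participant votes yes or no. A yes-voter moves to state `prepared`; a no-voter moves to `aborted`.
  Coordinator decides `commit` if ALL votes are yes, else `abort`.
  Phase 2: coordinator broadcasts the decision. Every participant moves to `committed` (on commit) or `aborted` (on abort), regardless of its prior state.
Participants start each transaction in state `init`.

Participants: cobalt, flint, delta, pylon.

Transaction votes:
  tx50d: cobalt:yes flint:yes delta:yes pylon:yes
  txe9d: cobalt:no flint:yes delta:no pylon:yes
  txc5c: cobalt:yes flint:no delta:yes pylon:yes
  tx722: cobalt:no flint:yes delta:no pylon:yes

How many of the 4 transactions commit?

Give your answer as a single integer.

tx50d: all yes -> commit (commits=1)
txe9d: no from cobalt, delta -> abort (commits=1)
txc5c: no from flint -> abort (commits=1)
tx722: no from cobalt, delta -> abort (commits=1)

Answer: 1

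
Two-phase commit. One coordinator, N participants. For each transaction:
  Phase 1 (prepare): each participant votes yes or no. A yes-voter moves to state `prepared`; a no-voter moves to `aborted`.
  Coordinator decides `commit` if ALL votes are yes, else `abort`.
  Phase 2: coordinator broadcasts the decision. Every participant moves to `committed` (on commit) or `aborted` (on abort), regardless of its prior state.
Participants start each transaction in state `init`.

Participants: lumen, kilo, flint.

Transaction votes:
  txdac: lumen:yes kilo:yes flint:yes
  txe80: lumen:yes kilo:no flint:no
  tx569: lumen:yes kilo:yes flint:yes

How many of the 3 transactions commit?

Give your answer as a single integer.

txdac: all yes -> commit (commits=1)
txe80: no from kilo, flint -> abort (commits=1)
tx569: all yes -> commit (commits=2)

Answer: 2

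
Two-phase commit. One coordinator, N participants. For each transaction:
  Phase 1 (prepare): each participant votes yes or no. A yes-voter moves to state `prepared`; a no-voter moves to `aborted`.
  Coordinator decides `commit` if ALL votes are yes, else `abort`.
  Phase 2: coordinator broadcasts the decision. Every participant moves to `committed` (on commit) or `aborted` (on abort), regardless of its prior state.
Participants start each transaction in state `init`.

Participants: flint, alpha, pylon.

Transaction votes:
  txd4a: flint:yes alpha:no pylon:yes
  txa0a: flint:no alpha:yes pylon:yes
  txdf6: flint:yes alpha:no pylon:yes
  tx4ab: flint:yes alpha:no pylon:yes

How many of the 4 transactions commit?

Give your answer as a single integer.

Answer: 0

Derivation:
txd4a: no from alpha -> abort (commits=0)
txa0a: no from flint -> abort (commits=0)
txdf6: no from alpha -> abort (commits=0)
tx4ab: no from alpha -> abort (commits=0)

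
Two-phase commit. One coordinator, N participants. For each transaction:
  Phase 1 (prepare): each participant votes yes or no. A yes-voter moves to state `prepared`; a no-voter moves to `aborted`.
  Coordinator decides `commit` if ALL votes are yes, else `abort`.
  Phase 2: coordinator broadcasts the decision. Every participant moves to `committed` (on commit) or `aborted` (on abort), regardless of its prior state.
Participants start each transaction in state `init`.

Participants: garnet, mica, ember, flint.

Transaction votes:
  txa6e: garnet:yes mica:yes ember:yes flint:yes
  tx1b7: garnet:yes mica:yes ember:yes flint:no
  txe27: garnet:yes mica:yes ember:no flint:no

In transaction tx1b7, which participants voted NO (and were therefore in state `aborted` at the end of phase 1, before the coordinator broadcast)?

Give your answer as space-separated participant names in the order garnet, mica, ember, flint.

Answer: flint

Derivation:
Txn tx1b7 phase 1: garnet yes -> prepared; mica yes -> prepared; ember yes -> prepared; flint no -> aborted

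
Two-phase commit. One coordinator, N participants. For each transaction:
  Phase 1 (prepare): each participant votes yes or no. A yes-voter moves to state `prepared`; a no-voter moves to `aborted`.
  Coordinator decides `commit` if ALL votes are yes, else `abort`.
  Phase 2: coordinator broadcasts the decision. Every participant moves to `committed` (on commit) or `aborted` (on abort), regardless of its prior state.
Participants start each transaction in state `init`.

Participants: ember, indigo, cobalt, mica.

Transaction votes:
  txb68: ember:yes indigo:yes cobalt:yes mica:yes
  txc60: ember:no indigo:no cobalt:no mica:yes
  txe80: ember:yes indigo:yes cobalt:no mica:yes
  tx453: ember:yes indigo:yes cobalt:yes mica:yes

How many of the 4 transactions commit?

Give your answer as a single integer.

Answer: 2

Derivation:
txb68: all yes -> commit (commits=1)
txc60: no from ember, indigo, cobalt -> abort (commits=1)
txe80: no from cobalt -> abort (commits=1)
tx453: all yes -> commit (commits=2)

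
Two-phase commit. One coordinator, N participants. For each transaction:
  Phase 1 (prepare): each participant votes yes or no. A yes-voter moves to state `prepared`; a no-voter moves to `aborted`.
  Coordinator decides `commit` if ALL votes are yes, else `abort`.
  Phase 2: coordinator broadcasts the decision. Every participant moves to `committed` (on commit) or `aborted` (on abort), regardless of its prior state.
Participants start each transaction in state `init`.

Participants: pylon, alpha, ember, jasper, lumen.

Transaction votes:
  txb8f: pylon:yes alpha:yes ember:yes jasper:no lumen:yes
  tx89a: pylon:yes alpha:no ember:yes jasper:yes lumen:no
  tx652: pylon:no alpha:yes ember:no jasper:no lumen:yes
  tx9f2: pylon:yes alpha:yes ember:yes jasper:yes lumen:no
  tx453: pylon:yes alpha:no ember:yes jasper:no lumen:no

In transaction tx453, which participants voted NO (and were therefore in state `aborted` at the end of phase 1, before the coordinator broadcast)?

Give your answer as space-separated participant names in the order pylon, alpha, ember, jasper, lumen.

Answer: alpha jasper lumen

Derivation:
Txn tx453 phase 1: pylon yes -> prepared; alpha no -> aborted; ember yes -> prepared; jasper no -> aborted; lumen no -> aborted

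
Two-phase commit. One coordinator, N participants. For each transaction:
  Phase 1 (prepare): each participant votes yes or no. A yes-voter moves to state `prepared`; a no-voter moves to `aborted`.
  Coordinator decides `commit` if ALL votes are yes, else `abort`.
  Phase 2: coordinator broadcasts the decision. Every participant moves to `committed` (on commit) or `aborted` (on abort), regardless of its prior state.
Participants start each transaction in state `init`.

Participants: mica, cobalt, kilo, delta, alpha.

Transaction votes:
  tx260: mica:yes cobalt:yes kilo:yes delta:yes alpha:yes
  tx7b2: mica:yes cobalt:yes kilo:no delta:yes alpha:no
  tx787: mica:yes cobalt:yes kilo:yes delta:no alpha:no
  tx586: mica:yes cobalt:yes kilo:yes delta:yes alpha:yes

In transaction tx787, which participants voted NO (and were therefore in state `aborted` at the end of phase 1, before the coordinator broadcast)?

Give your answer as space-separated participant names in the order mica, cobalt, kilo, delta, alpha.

Txn tx787 phase 1: mica yes -> prepared; cobalt yes -> prepared; kilo yes -> prepared; delta no -> aborted; alpha no -> aborted

Answer: delta alpha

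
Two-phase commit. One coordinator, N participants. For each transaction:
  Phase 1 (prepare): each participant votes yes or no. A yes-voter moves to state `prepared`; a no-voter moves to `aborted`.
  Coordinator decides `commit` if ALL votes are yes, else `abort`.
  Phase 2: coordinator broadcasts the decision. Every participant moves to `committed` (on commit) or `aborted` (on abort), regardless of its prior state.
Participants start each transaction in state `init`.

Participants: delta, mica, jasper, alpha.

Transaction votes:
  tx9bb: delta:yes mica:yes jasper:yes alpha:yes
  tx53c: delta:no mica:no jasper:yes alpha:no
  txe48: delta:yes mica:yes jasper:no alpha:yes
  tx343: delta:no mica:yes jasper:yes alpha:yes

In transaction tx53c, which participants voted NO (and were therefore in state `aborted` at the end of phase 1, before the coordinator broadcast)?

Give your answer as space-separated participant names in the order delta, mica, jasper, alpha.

Answer: delta mica alpha

Derivation:
Txn tx53c phase 1: delta no -> aborted; mica no -> aborted; jasper yes -> prepared; alpha no -> aborted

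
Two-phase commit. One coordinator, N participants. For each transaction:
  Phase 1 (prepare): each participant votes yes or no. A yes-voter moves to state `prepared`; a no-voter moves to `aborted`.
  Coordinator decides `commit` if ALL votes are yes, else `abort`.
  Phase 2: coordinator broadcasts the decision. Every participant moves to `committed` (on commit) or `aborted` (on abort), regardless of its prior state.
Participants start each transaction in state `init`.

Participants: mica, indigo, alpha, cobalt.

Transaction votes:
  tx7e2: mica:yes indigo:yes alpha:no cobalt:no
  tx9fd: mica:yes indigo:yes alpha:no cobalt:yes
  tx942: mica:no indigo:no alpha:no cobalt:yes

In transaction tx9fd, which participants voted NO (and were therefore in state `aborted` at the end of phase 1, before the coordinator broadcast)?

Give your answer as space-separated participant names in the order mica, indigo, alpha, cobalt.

Answer: alpha

Derivation:
Txn tx9fd phase 1: mica yes -> prepared; indigo yes -> prepared; alpha no -> aborted; cobalt yes -> prepared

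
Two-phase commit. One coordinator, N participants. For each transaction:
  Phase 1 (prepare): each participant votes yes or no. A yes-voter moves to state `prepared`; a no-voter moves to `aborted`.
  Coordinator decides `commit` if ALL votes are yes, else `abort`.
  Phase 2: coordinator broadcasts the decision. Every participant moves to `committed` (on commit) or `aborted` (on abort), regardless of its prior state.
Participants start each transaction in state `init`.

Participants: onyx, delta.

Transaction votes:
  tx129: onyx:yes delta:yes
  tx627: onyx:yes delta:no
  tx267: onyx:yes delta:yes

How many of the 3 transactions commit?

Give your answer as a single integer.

Answer: 2

Derivation:
tx129: all yes -> commit (commits=1)
tx627: no from delta -> abort (commits=1)
tx267: all yes -> commit (commits=2)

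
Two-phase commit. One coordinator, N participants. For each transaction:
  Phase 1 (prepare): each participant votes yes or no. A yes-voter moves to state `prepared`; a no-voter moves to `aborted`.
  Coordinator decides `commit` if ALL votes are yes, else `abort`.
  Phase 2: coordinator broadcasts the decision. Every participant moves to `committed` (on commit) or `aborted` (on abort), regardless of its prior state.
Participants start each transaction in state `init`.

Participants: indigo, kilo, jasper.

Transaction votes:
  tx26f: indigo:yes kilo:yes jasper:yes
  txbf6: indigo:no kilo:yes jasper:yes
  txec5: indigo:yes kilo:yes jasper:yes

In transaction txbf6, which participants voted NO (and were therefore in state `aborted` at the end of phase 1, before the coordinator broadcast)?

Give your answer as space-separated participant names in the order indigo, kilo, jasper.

Txn txbf6 phase 1: indigo no -> aborted; kilo yes -> prepared; jasper yes -> prepared

Answer: indigo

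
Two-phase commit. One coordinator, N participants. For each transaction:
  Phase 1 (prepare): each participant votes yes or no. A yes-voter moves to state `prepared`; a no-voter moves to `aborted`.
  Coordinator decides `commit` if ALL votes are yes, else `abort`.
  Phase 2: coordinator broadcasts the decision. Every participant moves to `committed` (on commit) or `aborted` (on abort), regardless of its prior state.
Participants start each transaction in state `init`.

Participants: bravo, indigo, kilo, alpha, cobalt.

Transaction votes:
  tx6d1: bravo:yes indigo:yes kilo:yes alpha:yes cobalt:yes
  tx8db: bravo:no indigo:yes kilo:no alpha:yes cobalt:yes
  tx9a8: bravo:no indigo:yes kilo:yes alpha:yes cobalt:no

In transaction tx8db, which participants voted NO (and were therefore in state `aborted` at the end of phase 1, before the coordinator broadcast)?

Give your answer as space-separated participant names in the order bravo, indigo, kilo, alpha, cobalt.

Answer: bravo kilo

Derivation:
Txn tx8db phase 1: bravo no -> aborted; indigo yes -> prepared; kilo no -> aborted; alpha yes -> prepared; cobalt yes -> prepared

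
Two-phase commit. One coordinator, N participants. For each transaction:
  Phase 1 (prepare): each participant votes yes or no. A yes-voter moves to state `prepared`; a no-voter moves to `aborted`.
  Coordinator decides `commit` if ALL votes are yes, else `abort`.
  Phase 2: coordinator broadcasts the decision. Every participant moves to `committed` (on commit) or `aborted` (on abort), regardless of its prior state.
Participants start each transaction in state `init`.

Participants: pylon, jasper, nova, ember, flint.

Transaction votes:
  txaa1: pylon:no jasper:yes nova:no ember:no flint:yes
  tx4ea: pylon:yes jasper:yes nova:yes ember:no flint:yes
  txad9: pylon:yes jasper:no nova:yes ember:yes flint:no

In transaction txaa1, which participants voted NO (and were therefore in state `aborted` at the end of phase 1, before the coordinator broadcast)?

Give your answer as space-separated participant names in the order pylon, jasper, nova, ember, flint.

Answer: pylon nova ember

Derivation:
Txn txaa1 phase 1: pylon no -> aborted; jasper yes -> prepared; nova no -> aborted; ember no -> aborted; flint yes -> prepared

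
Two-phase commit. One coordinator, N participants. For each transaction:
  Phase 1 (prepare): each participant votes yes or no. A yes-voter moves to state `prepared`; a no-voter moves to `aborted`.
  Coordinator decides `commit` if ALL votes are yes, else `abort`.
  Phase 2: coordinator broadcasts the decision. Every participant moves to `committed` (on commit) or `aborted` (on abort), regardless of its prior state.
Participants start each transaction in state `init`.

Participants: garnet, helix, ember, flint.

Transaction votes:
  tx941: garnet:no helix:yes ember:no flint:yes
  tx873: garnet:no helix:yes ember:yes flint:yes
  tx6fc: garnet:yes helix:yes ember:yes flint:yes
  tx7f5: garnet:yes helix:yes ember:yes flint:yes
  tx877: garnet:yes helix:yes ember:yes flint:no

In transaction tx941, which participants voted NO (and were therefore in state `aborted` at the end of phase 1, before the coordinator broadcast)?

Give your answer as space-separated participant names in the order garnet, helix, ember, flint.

Answer: garnet ember

Derivation:
Txn tx941 phase 1: garnet no -> aborted; helix yes -> prepared; ember no -> aborted; flint yes -> prepared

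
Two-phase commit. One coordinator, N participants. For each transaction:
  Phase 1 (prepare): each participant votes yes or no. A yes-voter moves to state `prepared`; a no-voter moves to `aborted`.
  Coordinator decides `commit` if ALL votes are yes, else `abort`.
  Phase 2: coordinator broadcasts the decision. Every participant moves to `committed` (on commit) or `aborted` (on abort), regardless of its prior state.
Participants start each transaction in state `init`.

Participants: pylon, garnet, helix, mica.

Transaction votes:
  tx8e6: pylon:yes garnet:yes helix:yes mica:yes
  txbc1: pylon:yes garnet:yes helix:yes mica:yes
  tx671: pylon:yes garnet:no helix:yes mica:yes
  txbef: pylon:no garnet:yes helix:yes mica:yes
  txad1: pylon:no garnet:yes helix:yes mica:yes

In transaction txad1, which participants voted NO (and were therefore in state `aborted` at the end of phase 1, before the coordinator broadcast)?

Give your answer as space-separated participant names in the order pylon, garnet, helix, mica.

Txn txad1 phase 1: pylon no -> aborted; garnet yes -> prepared; helix yes -> prepared; mica yes -> prepared

Answer: pylon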